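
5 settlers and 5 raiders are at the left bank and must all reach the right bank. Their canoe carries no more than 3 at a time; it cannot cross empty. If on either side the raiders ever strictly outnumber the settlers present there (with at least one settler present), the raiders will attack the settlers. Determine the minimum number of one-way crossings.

11

Counting alone: each trip to the right bank takes at most 3 across and each return brings at least 1 back, so after t trips out (and t−1 returns) at most 3t − (t−1) of the 10 are across; that first reaches 10 at t = 5, so at least 9 crossings are needed.
The safety rule pushes this higher. Following every safe sequence of crossings, the most of the 10 that can be at the right bank as the canoe arrives there on crossing 9 is 9 — never all 10.
So no plan with fewer than 11 crossings exists, and this one achieves 11:
1. 2 raiders → the right bank.  (the left bank: 5S 3R; the right bank: 0S 2R)
2. 1 raider ← the left bank.  (the left bank: 5S 4R; the right bank: 0S 1R)
3. 3 raiders → the right bank.  (the left bank: 5S 1R; the right bank: 0S 4R)
4. 1 raider ← the left bank.  (the left bank: 5S 2R; the right bank: 0S 3R)
5. 3 settlers → the right bank.  (the left bank: 2S 2R; the right bank: 3S 3R)
6. 1 settler and 1 raider ← the left bank.  (the left bank: 3S 3R; the right bank: 2S 2R)
7. 3 settlers → the right bank.  (the left bank: 0S 3R; the right bank: 5S 2R)
8. 1 raider ← the left bank.  (the left bank: 0S 4R; the right bank: 5S 1R)
9. 2 raiders → the right bank.  (the left bank: 0S 2R; the right bank: 5S 3R)
10. 1 raider ← the left bank.  (the left bank: 0S 3R; the right bank: 5S 2R)
11. 3 raiders → the right bank.  (the left bank: 0S 0R; the right bank: 5S 5R)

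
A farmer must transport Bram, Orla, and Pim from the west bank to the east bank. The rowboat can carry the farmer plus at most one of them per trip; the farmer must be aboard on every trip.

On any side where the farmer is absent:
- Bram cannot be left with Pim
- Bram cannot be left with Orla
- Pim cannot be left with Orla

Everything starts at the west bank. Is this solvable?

Whatever the first load, the items left behind include a forbidden pair without the farmer. No opening move is safe, so no plan exists.

No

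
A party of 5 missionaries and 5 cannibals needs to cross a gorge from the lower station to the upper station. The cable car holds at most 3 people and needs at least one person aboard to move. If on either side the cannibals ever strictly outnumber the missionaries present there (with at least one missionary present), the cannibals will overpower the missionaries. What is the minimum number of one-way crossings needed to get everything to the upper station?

Counting alone: each trip to the upper station takes at most 3 across and each return brings at least 1 back, so after t trips out (and t−1 returns) at most 3t − (t−1) of the 10 are across; that first reaches 10 at t = 5, so at least 9 crossings are needed.
The safety rule pushes this higher. Following every safe sequence of crossings, the most of the 10 that can be at the upper station as the cable car arrives there on crossing 9 is 9 — never all 10.
So no plan with fewer than 11 crossings exists, and this one achieves 11:
1. 2 cannibals → the upper station.  (the lower station: 5M 3C; the upper station: 0M 2C)
2. 1 cannibal ← the lower station.  (the lower station: 5M 4C; the upper station: 0M 1C)
3. 3 cannibals → the upper station.  (the lower station: 5M 1C; the upper station: 0M 4C)
4. 1 cannibal ← the lower station.  (the lower station: 5M 2C; the upper station: 0M 3C)
5. 3 missionaries → the upper station.  (the lower station: 2M 2C; the upper station: 3M 3C)
6. 1 missionary and 1 cannibal ← the lower station.  (the lower station: 3M 3C; the upper station: 2M 2C)
7. 3 missionaries → the upper station.  (the lower station: 0M 3C; the upper station: 5M 2C)
8. 1 cannibal ← the lower station.  (the lower station: 0M 4C; the upper station: 5M 1C)
9. 2 cannibals → the upper station.  (the lower station: 0M 2C; the upper station: 5M 3C)
10. 1 cannibal ← the lower station.  (the lower station: 0M 3C; the upper station: 5M 2C)
11. 3 cannibals → the upper station.  (the lower station: 0M 0C; the upper station: 5M 5C)

11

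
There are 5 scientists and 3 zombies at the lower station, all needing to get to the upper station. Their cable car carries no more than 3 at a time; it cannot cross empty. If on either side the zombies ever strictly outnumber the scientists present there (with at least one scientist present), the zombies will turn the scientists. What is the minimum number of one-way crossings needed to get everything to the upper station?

Counting alone: each trip to the upper station takes at most 3 across and each return brings at least 1 back, so after t trips out (and t−1 returns) at most 3t − (t−1) of the 8 are across; that first reaches 8 at t = 4, so at least 7 crossings are needed.
The plan below uses exactly 7 crossings, so it is optimal:
1. 2 zombies → the upper station.  (the lower station: 5S 1Z; the upper station: 0S 2Z)
2. 1 zombie ← the lower station.  (the lower station: 5S 2Z; the upper station: 0S 1Z)
3. 2 scientists and 1 zombie → the upper station.  (the lower station: 3S 1Z; the upper station: 2S 2Z)
4. 1 zombie ← the lower station.  (the lower station: 3S 2Z; the upper station: 2S 1Z)
5. 1 scientist and 2 zombies → the upper station.  (the lower station: 2S 0Z; the upper station: 3S 3Z)
6. 1 zombie ← the lower station.  (the lower station: 2S 1Z; the upper station: 3S 2Z)
7. 2 scientists and 1 zombie → the upper station.  (the lower station: 0S 0Z; the upper station: 5S 3Z)

7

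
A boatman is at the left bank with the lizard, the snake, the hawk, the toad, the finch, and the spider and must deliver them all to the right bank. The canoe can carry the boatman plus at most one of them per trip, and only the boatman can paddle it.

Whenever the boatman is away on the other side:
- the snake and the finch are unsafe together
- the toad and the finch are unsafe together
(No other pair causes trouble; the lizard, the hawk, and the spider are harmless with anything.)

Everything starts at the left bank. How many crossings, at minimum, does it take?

Counting alone: the boatman can take at most 1 across per trip to the right bank, so moving all 6 needs at least 6 loaded trips out, with a return between consecutive ones — at least 11 crossings.
The safety rule pushes this higher. Following every safe sequence of crossings, the most of the 6 that can be at the right bank as the canoe arrives there on crossing 11 is 5 — never all 6.
So no plan with fewer than 13 crossings exists, and this one achieves 13:
1. Boatman goes to the right bank with the finch.  [the left bank: the hawk, the lizard, the snake, the spider, the toad | the right bank: the finch]
2. Boatman goes back to the left bank alone.  [the left bank: the hawk, the lizard, the snake, the spider, the toad | the right bank: the finch]
3. Boatman goes to the right bank with the lizard.  [the left bank: the hawk, the snake, the spider, the toad | the right bank: the finch, the lizard]
4. Boatman goes back to the left bank alone.  [the left bank: the hawk, the snake, the spider, the toad | the right bank: the finch, the lizard]
5. Boatman goes to the right bank with the snake.  [the left bank: the hawk, the spider, the toad | the right bank: the finch, the lizard, the snake]
6. Boatman goes back to the left bank with the finch.  [the left bank: the finch, the hawk, the spider, the toad | the right bank: the lizard, the snake]
7. Boatman goes to the right bank with the toad.  [the left bank: the finch, the hawk, the spider | the right bank: the lizard, the snake, the toad]
8. Boatman goes back to the left bank alone.  [the left bank: the finch, the hawk, the spider | the right bank: the lizard, the snake, the toad]
9. Boatman goes to the right bank with the hawk.  [the left bank: the finch, the spider | the right bank: the hawk, the lizard, the snake, the toad]
10. Boatman goes back to the left bank alone.  [the left bank: the finch, the spider | the right bank: the hawk, the lizard, the snake, the toad]
11. Boatman goes to the right bank with the spider.  [the left bank: the finch | the right bank: the hawk, the lizard, the snake, the spider, the toad]
12. Boatman goes back to the left bank alone.  [the left bank: the finch | the right bank: the hawk, the lizard, the snake, the spider, the toad]
13. Boatman goes to the right bank with the finch.  [the left bank: — | the right bank: the finch, the hawk, the lizard, the snake, the spider, the toad]

13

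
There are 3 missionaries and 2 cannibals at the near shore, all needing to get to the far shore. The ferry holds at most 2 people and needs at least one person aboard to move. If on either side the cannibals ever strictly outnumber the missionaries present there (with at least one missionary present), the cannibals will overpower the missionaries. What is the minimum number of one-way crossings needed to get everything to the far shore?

Counting alone: each trip to the far shore takes at most 2 across and each return brings at least 1 back, so after t trips out (and t−1 returns) at most 2t − (t−1) of the 5 are across; that first reaches 5 at t = 4, so at least 7 crossings are needed.
The plan below uses exactly 7 crossings, so it is optimal:
1. 2 cannibals → the far shore.  (the near shore: 3M 0C; the far shore: 0M 2C)
2. 1 cannibal ← the near shore.  (the near shore: 3M 1C; the far shore: 0M 1C)
3. 2 missionaries → the far shore.  (the near shore: 1M 1C; the far shore: 2M 1C)
4. 1 missionary ← the near shore.  (the near shore: 2M 1C; the far shore: 1M 1C)
5. 1 missionary and 1 cannibal → the far shore.  (the near shore: 1M 0C; the far shore: 2M 2C)
6. 1 cannibal ← the near shore.  (the near shore: 1M 1C; the far shore: 2M 1C)
7. 1 missionary and 1 cannibal → the far shore.  (the near shore: 0M 0C; the far shore: 3M 2C)

7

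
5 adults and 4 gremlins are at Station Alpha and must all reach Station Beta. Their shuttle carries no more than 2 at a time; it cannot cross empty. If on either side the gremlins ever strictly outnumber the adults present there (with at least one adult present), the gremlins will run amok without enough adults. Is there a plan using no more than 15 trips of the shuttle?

Yes

Yes — this plan uses 15 crossings (≤ 15):
1. 2 gremlins → Station Beta.  (Station Alpha: 5A 2G; Station Beta: 0A 2G)
2. 1 gremlin ← Station Alpha.  (Station Alpha: 5A 3G; Station Beta: 0A 1G)
3. 2 gremlins → Station Beta.  (Station Alpha: 5A 1G; Station Beta: 0A 3G)
4. 1 gremlin ← Station Alpha.  (Station Alpha: 5A 2G; Station Beta: 0A 2G)
5. 2 adults → Station Beta.  (Station Alpha: 3A 2G; Station Beta: 2A 2G)
6. 1 gremlin ← Station Alpha.  (Station Alpha: 3A 3G; Station Beta: 2A 1G)
7. 1 adult and 1 gremlin → Station Beta.  (Station Alpha: 2A 2G; Station Beta: 3A 2G)
8. 1 adult ← Station Alpha.  (Station Alpha: 3A 2G; Station Beta: 2A 2G)
9. 1 adult and 1 gremlin → Station Beta.  (Station Alpha: 2A 1G; Station Beta: 3A 3G)
10. 1 gremlin ← Station Alpha.  (Station Alpha: 2A 2G; Station Beta: 3A 2G)
11. 1 adult and 1 gremlin → Station Beta.  (Station Alpha: 1A 1G; Station Beta: 4A 3G)
12. 1 adult ← Station Alpha.  (Station Alpha: 2A 1G; Station Beta: 3A 3G)
13. 1 adult and 1 gremlin → Station Beta.  (Station Alpha: 1A 0G; Station Beta: 4A 4G)
14. 1 gremlin ← Station Alpha.  (Station Alpha: 1A 1G; Station Beta: 4A 3G)
15. 1 adult and 1 gremlin → Station Beta.  (Station Alpha: 0A 0G; Station Beta: 5A 4G)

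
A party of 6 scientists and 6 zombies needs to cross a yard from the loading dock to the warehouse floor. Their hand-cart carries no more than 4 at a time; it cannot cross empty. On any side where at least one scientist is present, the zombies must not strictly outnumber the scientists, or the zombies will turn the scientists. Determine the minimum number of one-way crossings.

9

Counting alone: each trip to the warehouse floor takes at most 4 across and each return brings at least 1 back, so after t trips out (and t−1 returns) at most 4t − (t−1) of the 12 are across; that first reaches 12 at t = 4, so at least 7 crossings are needed.
The safety rule pushes this higher. Following every safe sequence of crossings, the most of the 12 that can be at the warehouse floor as the hand-cart arrives there on crossing 7 is 11 — never all 12.
So no plan with fewer than 9 crossings exists, and this one achieves 9:
1. 2 zombies → the warehouse floor.  (the loading dock: 6S 4Z; the warehouse floor: 0S 2Z)
2. 1 zombie ← the loading dock.  (the loading dock: 6S 5Z; the warehouse floor: 0S 1Z)
3. 4 zombies → the warehouse floor.  (the loading dock: 6S 1Z; the warehouse floor: 0S 5Z)
4. 1 zombie ← the loading dock.  (the loading dock: 6S 2Z; the warehouse floor: 0S 4Z)
5. 4 scientists → the warehouse floor.  (the loading dock: 2S 2Z; the warehouse floor: 4S 4Z)
6. 1 scientist and 1 zombie ← the loading dock.  (the loading dock: 3S 3Z; the warehouse floor: 3S 3Z)
7. 2 scientists and 2 zombies → the warehouse floor.  (the loading dock: 1S 1Z; the warehouse floor: 5S 5Z)
8. 1 scientist and 1 zombie ← the loading dock.  (the loading dock: 2S 2Z; the warehouse floor: 4S 4Z)
9. 2 scientists and 2 zombies → the warehouse floor.  (the loading dock: 0S 0Z; the warehouse floor: 6S 6Z)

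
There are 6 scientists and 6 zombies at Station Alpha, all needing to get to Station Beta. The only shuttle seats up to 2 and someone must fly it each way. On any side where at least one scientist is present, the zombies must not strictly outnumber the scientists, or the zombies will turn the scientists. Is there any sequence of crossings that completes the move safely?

Following every safe sequence of crossings from the start, the most of the 12 that can be at Station Beta as the shuttle arrives there on crossings 1, 3, 5, 7, 9 is 2, 3, 4, 5, 6 respectively; the best ever achieved is 6 of 12.
From crossing 11 on, no configuration arises that was not already reachable earlier: only 15 distinct safe configurations (who is on which side, and where the shuttle is) can ever be reached, none of them has everyone across, and every continuation just revisits them. They are: 0 scientists + 0 zombies across (shuttle back at the start); 0 scientists + 1 zombie across (shuttle there); 0 scientists + 1 zombie across (shuttle back at the start); 0 scientists + 2 zombies across (shuttle there); 0 scientists + 2 zombies across (shuttle back at the start); 0 scientists + 3 zombies across (shuttle there); 0 scientists + 3 zombies across (shuttle back at the start); 0 scientists + 4 zombies across (shuttle there); 0 scientists + 4 zombies across (shuttle back at the start); 0 scientists + 5 zombies across (shuttle there); 0 scientists + 5 zombies across (shuttle back at the start); 0 scientists + 6 zombies across (shuttle there); 1 scientist + 1 zombie across (shuttle there); 1 scientist + 1 zombie across (shuttle back at the start); 2 scientists + 2 zombies across (shuttle there). So no valid plan exists.

No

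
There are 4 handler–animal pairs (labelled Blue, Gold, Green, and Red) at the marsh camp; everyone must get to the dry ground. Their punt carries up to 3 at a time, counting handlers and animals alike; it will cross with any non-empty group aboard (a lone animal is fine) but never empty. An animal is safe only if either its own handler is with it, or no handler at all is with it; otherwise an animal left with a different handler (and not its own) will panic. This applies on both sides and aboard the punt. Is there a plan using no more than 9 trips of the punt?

Yes — this plan uses 9 crossings (≤ 9):
1. animal Blue and handler Blue cross → the dry ground.
2. handler Blue crosses ← the marsh camp.
3. animal Gold, handler Blue, and handler Gold cross → the dry ground.
4. animal Blue and handler Blue cross ← the marsh camp.
5. handler Blue, handler Green, and handler Red cross → the dry ground.
6. animal Gold crosses ← the marsh camp.
7. animal Blue and animal Gold cross → the dry ground.
8. animal Blue crosses ← the marsh camp.
9. animal Blue, animal Green, and animal Red cross → the dry ground.

Yes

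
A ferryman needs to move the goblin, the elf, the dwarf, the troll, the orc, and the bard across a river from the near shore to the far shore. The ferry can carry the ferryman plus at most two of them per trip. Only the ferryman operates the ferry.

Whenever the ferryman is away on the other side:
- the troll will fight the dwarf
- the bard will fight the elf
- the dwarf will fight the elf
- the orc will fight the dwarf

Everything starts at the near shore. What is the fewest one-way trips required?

Counting alone: the ferryman can take at most 2 across per trip to the far shore, so moving all 6 needs at least 3 loaded trips out, with a return between consecutive ones — at least 5 crossings.
The safety rule pushes this higher. Following every safe sequence of crossings, the most of the 6 that can be at the far shore as the ferry arrives there on crossing 5 is 5 — never all 6.
So no plan with fewer than 7 crossings exists, and this one achieves 7:
1. Ferryman goes to the far shore with the dwarf and the elf.  [the near shore: the bard, the goblin, the orc, the troll | the far shore: the dwarf, the elf]
2. Ferryman goes back to the near shore with the elf.  [the near shore: the bard, the elf, the goblin, the orc, the troll | the far shore: the dwarf]
3. Ferryman goes to the far shore with the elf and the goblin.  [the near shore: the bard, the orc, the troll | the far shore: the dwarf, the elf, the goblin]
4. Ferryman goes back to the near shore with the dwarf.  [the near shore: the bard, the dwarf, the orc, the troll | the far shore: the elf, the goblin]
5. Ferryman goes to the far shore with the orc and the troll.  [the near shore: the bard, the dwarf | the far shore: the elf, the goblin, the orc, the troll]
6. Ferryman goes back to the near shore alone.  [the near shore: the bard, the dwarf | the far shore: the elf, the goblin, the orc, the troll]
7. Ferryman goes to the far shore with the bard and the dwarf.  [the near shore: — | the far shore: the bard, the dwarf, the elf, the goblin, the orc, the troll]

7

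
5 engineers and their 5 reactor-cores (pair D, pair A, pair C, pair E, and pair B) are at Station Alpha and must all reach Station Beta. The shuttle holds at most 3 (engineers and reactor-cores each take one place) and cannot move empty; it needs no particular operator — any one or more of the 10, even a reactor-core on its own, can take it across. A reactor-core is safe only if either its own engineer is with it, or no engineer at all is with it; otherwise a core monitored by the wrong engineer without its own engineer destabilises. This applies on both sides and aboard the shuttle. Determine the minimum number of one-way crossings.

11

Counting alone: each trip to Station Beta takes at most 3 across and each return brings at least 1 back, so after t trips out (and t−1 returns) at most 3t − (t−1) of the 10 are across; that first reaches 10 at t = 5, so at least 9 crossings are needed.
The safety rule pushes this higher. Following every safe sequence of crossings, the most of the 10 that can be at Station Beta as the shuttle arrives there on crossing 9 is 9 — never all 10.
So no plan with fewer than 11 crossings exists, and this one achieves 11:
1. engineer D and reactor-core D cross → Station Beta.
2. engineer D crosses ← Station Alpha.
3. reactor-core A, reactor-core C, and reactor-core E cross → Station Beta.
4. reactor-core D crosses ← Station Alpha.
5. engineer A, engineer C, and engineer E cross → Station Beta.
6. engineer A and reactor-core A cross ← Station Alpha.
7. engineer A, engineer B, and engineer D cross → Station Beta.
8. reactor-core C crosses ← Station Alpha.
9. reactor-core A and reactor-core D cross → Station Beta.
10. reactor-core D crosses ← Station Alpha.
11. reactor-core B, reactor-core C, and reactor-core D cross → Station Beta.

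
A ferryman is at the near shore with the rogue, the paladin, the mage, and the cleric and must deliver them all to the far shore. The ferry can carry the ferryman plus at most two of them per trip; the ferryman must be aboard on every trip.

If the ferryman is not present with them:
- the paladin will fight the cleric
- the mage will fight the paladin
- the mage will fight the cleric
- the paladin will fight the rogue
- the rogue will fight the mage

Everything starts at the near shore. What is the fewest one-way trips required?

Counting alone: the ferryman can take at most 2 across per trip to the far shore, so moving all 4 needs at least 2 loaded trips out, with a return between consecutive ones — at least 3 crossings.
The safety rule pushes this higher. Following every safe sequence of crossings, the most of the 4 that can be at the far shore as the ferry arrives there on crossing 3 is 3 — never all 4.
So no plan with fewer than 5 crossings exists, and this one achieves 5:
1. Ferryman goes to the far shore with the mage and the paladin.  [the near shore: the cleric, the rogue | the far shore: the mage, the paladin]
2. Ferryman goes back to the near shore with the paladin.  [the near shore: the cleric, the paladin, the rogue | the far shore: the mage]
3. Ferryman goes to the far shore with the cleric and the rogue.  [the near shore: the paladin | the far shore: the cleric, the mage, the rogue]
4. Ferryman goes back to the near shore with the mage.  [the near shore: the mage, the paladin | the far shore: the cleric, the rogue]
5. Ferryman goes to the far shore with the mage and the paladin.  [the near shore: — | the far shore: the cleric, the mage, the paladin, the rogue]

5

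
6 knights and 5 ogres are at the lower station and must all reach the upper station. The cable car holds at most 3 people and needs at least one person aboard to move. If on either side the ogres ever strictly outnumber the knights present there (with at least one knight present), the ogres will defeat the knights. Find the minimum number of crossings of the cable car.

Counting alone: each trip to the upper station takes at most 3 across and each return brings at least 1 back, so after t trips out (and t−1 returns) at most 3t − (t−1) of the 11 are across; that first reaches 11 at t = 5, so at least 9 crossings are needed.
The plan below uses exactly 9 crossings, so it is optimal:
1. 3 ogres → the upper station.  (the lower station: 6K 2O; the upper station: 0K 3O)
2. 1 ogre ← the lower station.  (the lower station: 6K 3O; the upper station: 0K 2O)
3. 3 knights → the upper station.  (the lower station: 3K 3O; the upper station: 3K 2O)
4. 1 knight ← the lower station.  (the lower station: 4K 3O; the upper station: 2K 2O)
5. 2 knights and 1 ogre → the upper station.  (the lower station: 2K 2O; the upper station: 4K 3O)
6. 1 knight ← the lower station.  (the lower station: 3K 2O; the upper station: 3K 3O)
7. 2 knights and 1 ogre → the upper station.  (the lower station: 1K 1O; the upper station: 5K 4O)
8. 1 knight ← the lower station.  (the lower station: 2K 1O; the upper station: 4K 4O)
9. 2 knights and 1 ogre → the upper station.  (the lower station: 0K 0O; the upper station: 6K 5O)

9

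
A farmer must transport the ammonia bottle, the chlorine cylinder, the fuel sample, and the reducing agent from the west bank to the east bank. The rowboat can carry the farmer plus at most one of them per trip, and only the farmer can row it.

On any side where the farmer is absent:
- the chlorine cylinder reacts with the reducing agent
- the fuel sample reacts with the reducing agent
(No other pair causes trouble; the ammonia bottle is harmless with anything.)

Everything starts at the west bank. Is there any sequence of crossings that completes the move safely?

1. Farmer goes to the east bank with the reducing agent.
2. Farmer goes back to the west bank alone.
3. Farmer goes to the east bank with the ammonia bottle.
4. Farmer goes back to the west bank alone.
5. Farmer goes to the east bank with the chlorine cylinder.
6. Farmer goes back to the west bank with the reducing agent.
7. Farmer goes to the east bank with the fuel sample.
8. Farmer goes back to the west bank alone.
9. Farmer goes to the east bank with the reducing agent.

Yes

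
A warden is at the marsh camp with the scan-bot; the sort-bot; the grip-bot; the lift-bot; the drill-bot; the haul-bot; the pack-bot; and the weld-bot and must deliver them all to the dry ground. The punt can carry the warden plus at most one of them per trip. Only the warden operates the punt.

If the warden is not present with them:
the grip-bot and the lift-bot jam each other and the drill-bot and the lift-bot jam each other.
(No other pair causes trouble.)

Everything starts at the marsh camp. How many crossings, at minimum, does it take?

17

Counting alone: the warden can take at most 1 across per trip to the dry ground, so moving all 8 needs at least 8 loaded trips out, with a return between consecutive ones — at least 15 crossings.
The safety rule pushes this higher. Following every safe sequence of crossings, the most of the 8 that can be at the dry ground as the punt arrives there on crossing 15 is 7 — never all 8.
So no plan with fewer than 17 crossings exists, and this one achieves 17:
1. Warden goes to the dry ground with the lift-bot.
2. Warden goes back to the marsh camp alone.
3. Warden goes to the dry ground with the scan-bot.
4. Warden goes back to the marsh camp alone.
5. Warden goes to the dry ground with the sort-bot.
6. Warden goes back to the marsh camp alone.
7. Warden goes to the dry ground with the grip-bot.
8. Warden goes back to the marsh camp with the lift-bot.
9. Warden goes to the dry ground with the drill-bot.
10. Warden goes back to the marsh camp alone.
11. Warden goes to the dry ground with the haul-bot.
12. Warden goes back to the marsh camp alone.
13. Warden goes to the dry ground with the pack-bot.
14. Warden goes back to the marsh camp alone.
15. Warden goes to the dry ground with the weld-bot.
16. Warden goes back to the marsh camp alone.
17. Warden goes to the dry ground with the lift-bot.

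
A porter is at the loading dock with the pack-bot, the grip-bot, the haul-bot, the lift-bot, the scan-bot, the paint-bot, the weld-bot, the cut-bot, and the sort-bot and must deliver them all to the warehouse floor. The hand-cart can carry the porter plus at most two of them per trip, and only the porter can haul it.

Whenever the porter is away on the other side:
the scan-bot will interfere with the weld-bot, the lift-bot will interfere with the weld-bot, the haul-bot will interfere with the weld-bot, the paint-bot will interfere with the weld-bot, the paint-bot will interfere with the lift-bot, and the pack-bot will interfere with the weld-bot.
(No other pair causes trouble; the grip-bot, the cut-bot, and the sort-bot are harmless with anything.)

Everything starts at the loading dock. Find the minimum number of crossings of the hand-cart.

15

Counting alone: the porter can take at most 2 across per trip to the warehouse floor, so moving all 9 needs at least 5 loaded trips out, with a return between consecutive ones — at least 9 crossings.
The safety rule pushes this higher. Following every safe sequence of crossings, the most of the 9 that can be at the warehouse floor as the hand-cart arrives there on crossings 9, 11, 13 is 6, 7, 8 respectively — never all 9.
So no plan with fewer than 15 crossings exists, and this one achieves 15:
1. Porter goes to the warehouse floor with the lift-bot and the weld-bot.  [the loading dock: the cut-bot, the grip-bot, the haul-bot, the pack-bot, the paint-bot, the scan-bot, the sort-bot | the warehouse floor: the lift-bot, the weld-bot]
2. Porter goes back to the loading dock with the lift-bot.  [the loading dock: the cut-bot, the grip-bot, the haul-bot, the lift-bot, the pack-bot, the paint-bot, the scan-bot, the sort-bot | the warehouse floor: the weld-bot]
3. Porter goes to the warehouse floor with the lift-bot and the pack-bot.  [the loading dock: the cut-bot, the grip-bot, the haul-bot, the paint-bot, the scan-bot, the sort-bot | the warehouse floor: the lift-bot, the pack-bot, the weld-bot]
4. Porter goes back to the loading dock with the weld-bot.  [the loading dock: the cut-bot, the grip-bot, the haul-bot, the paint-bot, the scan-bot, the sort-bot, the weld-bot | the warehouse floor: the lift-bot, the pack-bot]
5. Porter goes to the warehouse floor with the grip-bot and the weld-bot.  [the loading dock: the cut-bot, the haul-bot, the paint-bot, the scan-bot, the sort-bot | the warehouse floor: the grip-bot, the lift-bot, the pack-bot, the weld-bot]
6. Porter goes back to the loading dock with the weld-bot.  [the loading dock: the cut-bot, the haul-bot, the paint-bot, the scan-bot, the sort-bot, the weld-bot | the warehouse floor: the grip-bot, the lift-bot, the pack-bot]
7. Porter goes to the warehouse floor with the haul-bot and the weld-bot.  [the loading dock: the cut-bot, the paint-bot, the scan-bot, the sort-bot | the warehouse floor: the grip-bot, the haul-bot, the lift-bot, the pack-bot, the weld-bot]
8. Porter goes back to the loading dock with the weld-bot.  [the loading dock: the cut-bot, the paint-bot, the scan-bot, the sort-bot, the weld-bot | the warehouse floor: the grip-bot, the haul-bot, the lift-bot, the pack-bot]
9. Porter goes to the warehouse floor with the paint-bot and the scan-bot.  [the loading dock: the cut-bot, the sort-bot, the weld-bot | the warehouse floor: the grip-bot, the haul-bot, the lift-bot, the pack-bot, the paint-bot, the scan-bot]
10. Porter goes back to the loading dock with the lift-bot.  [the loading dock: the cut-bot, the lift-bot, the sort-bot, the weld-bot | the warehouse floor: the grip-bot, the haul-bot, the pack-bot, the paint-bot, the scan-bot]
11. Porter goes to the warehouse floor with the cut-bot and the lift-bot.  [the loading dock: the sort-bot, the weld-bot | the warehouse floor: the cut-bot, the grip-bot, the haul-bot, the lift-bot, the pack-bot, the paint-bot, the scan-bot]
12. Porter goes back to the loading dock with the lift-bot.  [the loading dock: the lift-bot, the sort-bot, the weld-bot | the warehouse floor: the cut-bot, the grip-bot, the haul-bot, the pack-bot, the paint-bot, the scan-bot]
13. Porter goes to the warehouse floor with the lift-bot and the sort-bot.  [the loading dock: the weld-bot | the warehouse floor: the cut-bot, the grip-bot, the haul-bot, the lift-bot, the pack-bot, the paint-bot, the scan-bot, the sort-bot]
14. Porter goes back to the loading dock with the lift-bot.  [the loading dock: the lift-bot, the weld-bot | the warehouse floor: the cut-bot, the grip-bot, the haul-bot, the pack-bot, the paint-bot, the scan-bot, the sort-bot]
15. Porter goes to the warehouse floor with the lift-bot and the weld-bot.  [the loading dock: — | the warehouse floor: the cut-bot, the grip-bot, the haul-bot, the lift-bot, the pack-bot, the paint-bot, the scan-bot, the sort-bot, the weld-bot]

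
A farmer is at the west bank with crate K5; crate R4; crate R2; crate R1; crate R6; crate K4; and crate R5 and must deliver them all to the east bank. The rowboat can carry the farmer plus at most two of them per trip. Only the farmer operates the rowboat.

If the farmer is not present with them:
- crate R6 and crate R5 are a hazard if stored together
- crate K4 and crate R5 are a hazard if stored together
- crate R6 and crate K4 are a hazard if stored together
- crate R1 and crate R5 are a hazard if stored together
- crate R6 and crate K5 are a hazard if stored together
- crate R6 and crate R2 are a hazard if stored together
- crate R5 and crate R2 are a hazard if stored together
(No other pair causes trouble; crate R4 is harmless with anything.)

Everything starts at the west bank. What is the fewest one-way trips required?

11

Counting alone: the farmer can take at most 2 across per trip to the east bank, so moving all 7 needs at least 4 loaded trips out, with a return between consecutive ones — at least 7 crossings.
The safety rule pushes this higher. Following every safe sequence of crossings, the most of the 7 that can be at the east bank as the rowboat arrives there on crossings 7, 9 is 5, 6 respectively — never all 7.
So no plan with fewer than 11 crossings exists, and this one achieves 11:
1. Farmer goes to the east bank with crate R5 and crate R6.
2. Farmer goes back to the west bank with crate R6.
3. Farmer goes to the east bank with crate K5 and crate R6.
4. Farmer goes back to the west bank with crate R6.
5. Farmer goes to the east bank with crate R4 and crate R6.
6. Farmer goes back to the west bank with crate R6.
7. Farmer goes to the east bank with crate K4 and crate R2.
8. Farmer goes back to the west bank with crate R5.
9. Farmer goes to the east bank with crate R1 and crate R6.
10. Farmer goes back to the west bank with crate R6.
11. Farmer goes to the east bank with crate R5 and crate R6.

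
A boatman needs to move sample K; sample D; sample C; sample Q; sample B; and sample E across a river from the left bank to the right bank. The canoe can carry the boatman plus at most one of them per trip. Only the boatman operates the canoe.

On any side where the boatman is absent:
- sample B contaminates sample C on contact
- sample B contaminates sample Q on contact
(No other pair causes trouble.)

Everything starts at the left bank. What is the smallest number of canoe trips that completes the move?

Counting alone: the boatman can take at most 1 across per trip to the right bank, so moving all 6 needs at least 6 loaded trips out, with a return between consecutive ones — at least 11 crossings.
The safety rule pushes this higher. Following every safe sequence of crossings, the most of the 6 that can be at the right bank as the canoe arrives there on crossing 11 is 5 — never all 6.
So no plan with fewer than 13 crossings exists, and this one achieves 13:
1. Boatman goes to the right bank with sample B.
2. Boatman goes back to the left bank alone.
3. Boatman goes to the right bank with sample K.
4. Boatman goes back to the left bank alone.
5. Boatman goes to the right bank with sample D.
6. Boatman goes back to the left bank alone.
7. Boatman goes to the right bank with sample C.
8. Boatman goes back to the left bank with sample B.
9. Boatman goes to the right bank with sample Q.
10. Boatman goes back to the left bank alone.
11. Boatman goes to the right bank with sample E.
12. Boatman goes back to the left bank alone.
13. Boatman goes to the right bank with sample B.

13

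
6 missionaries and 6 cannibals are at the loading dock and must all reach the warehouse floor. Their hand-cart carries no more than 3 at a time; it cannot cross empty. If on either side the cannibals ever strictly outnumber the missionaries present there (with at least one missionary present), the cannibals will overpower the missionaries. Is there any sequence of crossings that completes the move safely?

No

Following every safe sequence of crossings from the start, the most of the 12 that can be at the warehouse floor as the hand-cart arrives there on crossings 1, 3, 5 is 3, 5, 6 respectively; the best ever achieved is 6 of 12.
From crossing 7 on, no configuration arises that was not already reachable earlier: only 17 distinct safe configurations (who is on which side, and where the hand-cart is) can ever be reached, none of them has everyone across, and every continuation just revisits them. They are: 0 missionaries + 0 cannibals across (hand-cart back at the start); 0 missionaries + 1 cannibal across (hand-cart there); 0 missionaries + 1 cannibal across (hand-cart back at the start); 0 missionaries + 2 cannibals across (hand-cart there); 0 missionaries + 2 cannibals across (hand-cart back at the start); 0 missionaries + 3 cannibals across (hand-cart there); 0 missionaries + 3 cannibals across (hand-cart back at the start); 0 missionaries + 4 cannibals across (hand-cart there); 0 missionaries + 4 cannibals across (hand-cart back at the start); 0 missionaries + 5 cannibals across (hand-cart there); 0 missionaries + 5 cannibals across (hand-cart back at the start); 0 missionaries + 6 cannibals across (hand-cart there); 1 missionary + 1 cannibal across (hand-cart there); 1 missionary + 1 cannibal across (hand-cart back at the start); 2 missionaries + 2 cannibals across (hand-cart there); 2 missionaries + 2 cannibals across (hand-cart back at the start); 3 missionaries + 3 cannibals across (hand-cart there). So no valid plan exists.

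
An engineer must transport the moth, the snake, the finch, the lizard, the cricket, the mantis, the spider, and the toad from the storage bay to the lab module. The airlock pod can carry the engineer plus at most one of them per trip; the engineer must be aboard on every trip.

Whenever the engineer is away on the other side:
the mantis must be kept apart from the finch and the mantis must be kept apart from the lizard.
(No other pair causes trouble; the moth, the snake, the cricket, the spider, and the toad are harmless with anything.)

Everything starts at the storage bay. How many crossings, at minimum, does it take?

Counting alone: the engineer can take at most 1 across per trip to the lab module, so moving all 8 needs at least 8 loaded trips out, with a return between consecutive ones — at least 15 crossings.
The safety rule pushes this higher. Following every safe sequence of crossings, the most of the 8 that can be at the lab module as the airlock pod arrives there on crossing 15 is 7 — never all 8.
So no plan with fewer than 17 crossings exists, and this one achieves 17:
1. Engineer goes to the lab module with the mantis.  [the storage bay: the cricket, the finch, the lizard, the moth, the snake, the spider, the toad | the lab module: the mantis]
2. Engineer goes back to the storage bay alone.  [the storage bay: the cricket, the finch, the lizard, the moth, the snake, the spider, the toad | the lab module: the mantis]
3. Engineer goes to the lab module with the moth.  [the storage bay: the cricket, the finch, the lizard, the snake, the spider, the toad | the lab module: the mantis, the moth]
4. Engineer goes back to the storage bay alone.  [the storage bay: the cricket, the finch, the lizard, the snake, the spider, the toad | the lab module: the mantis, the moth]
5. Engineer goes to the lab module with the snake.  [the storage bay: the cricket, the finch, the lizard, the spider, the toad | the lab module: the mantis, the moth, the snake]
6. Engineer goes back to the storage bay alone.  [the storage bay: the cricket, the finch, the lizard, the spider, the toad | the lab module: the mantis, the moth, the snake]
7. Engineer goes to the lab module with the finch.  [the storage bay: the cricket, the lizard, the spider, the toad | the lab module: the finch, the mantis, the moth, the snake]
8. Engineer goes back to the storage bay with the mantis.  [the storage bay: the cricket, the lizard, the mantis, the spider, the toad | the lab module: the finch, the moth, the snake]
9. Engineer goes to the lab module with the lizard.  [the storage bay: the cricket, the mantis, the spider, the toad | the lab module: the finch, the lizard, the moth, the snake]
10. Engineer goes back to the storage bay alone.  [the storage bay: the cricket, the mantis, the spider, the toad | the lab module: the finch, the lizard, the moth, the snake]
11. Engineer goes to the lab module with the cricket.  [the storage bay: the mantis, the spider, the toad | the lab module: the cricket, the finch, the lizard, the moth, the snake]
12. Engineer goes back to the storage bay alone.  [the storage bay: the mantis, the spider, the toad | the lab module: the cricket, the finch, the lizard, the moth, the snake]
13. Engineer goes to the lab module with the spider.  [the storage bay: the mantis, the toad | the lab module: the cricket, the finch, the lizard, the moth, the snake, the spider]
14. Engineer goes back to the storage bay alone.  [the storage bay: the mantis, the toad | the lab module: the cricket, the finch, the lizard, the moth, the snake, the spider]
15. Engineer goes to the lab module with the toad.  [the storage bay: the mantis | the lab module: the cricket, the finch, the lizard, the moth, the snake, the spider, the toad]
16. Engineer goes back to the storage bay alone.  [the storage bay: the mantis | the lab module: the cricket, the finch, the lizard, the moth, the snake, the spider, the toad]
17. Engineer goes to the lab module with the mantis.  [the storage bay: — | the lab module: the cricket, the finch, the lizard, the mantis, the moth, the snake, the spider, the toad]

17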